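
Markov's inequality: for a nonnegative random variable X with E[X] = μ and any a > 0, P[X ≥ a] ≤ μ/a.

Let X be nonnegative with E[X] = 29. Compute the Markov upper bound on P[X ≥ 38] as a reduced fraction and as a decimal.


μ = E[X] = 29, a = 38.
Markov: P[X ≥ 38] ≤ μ/a = (29)/38 = 29/38.
Numerically: ≈ 0.763158.
(Since a = 38 > μ = 29.000000, the bound 29/38 is < 1 and informative.)

P[X ≥ 38] ≤ 29/38 ≈ 0.763158.


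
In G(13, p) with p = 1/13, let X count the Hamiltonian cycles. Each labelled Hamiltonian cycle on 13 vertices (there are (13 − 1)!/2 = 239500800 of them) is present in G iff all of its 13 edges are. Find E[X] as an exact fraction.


K_13 has (13 − 1)!/2 = 239500800 labelled Hamiltonian cycles.
For each such Hamiltonian cycle H, let X_H = 1 if all 13 edges of H are present in G. Then P[X_H = 1] = p^{13} = (1/13)^{13} = 1/302875106592253.
By linearity of expectation: E[X] = Σ_H E[X_H] = 239500800 · p^{13} = 239500800 · 1/302875106592253 = 239500800/302875106592253.
Numerically: E[X] ≈ 7.91e-07.

E[X] = 239500800 · (1/13)^{13} = 239500800/302875106592253 ≈ 7.91e-07.


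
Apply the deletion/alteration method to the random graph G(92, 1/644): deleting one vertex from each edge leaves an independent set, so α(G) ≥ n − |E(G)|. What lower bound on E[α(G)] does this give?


E[|E(G)|] = C(92, 2)·p = 4186 · (1/644) = 13/2.
E[α(G)] ≥ n − E[|E(G)|] = 92 − 13/2 = 171/2.
Numerically: ≈ 85.50000.
(This is only a lower bound; the true E[α(G)] may be larger.)

E[α(G)] ≥ 171/2 ≈ 85.50000.


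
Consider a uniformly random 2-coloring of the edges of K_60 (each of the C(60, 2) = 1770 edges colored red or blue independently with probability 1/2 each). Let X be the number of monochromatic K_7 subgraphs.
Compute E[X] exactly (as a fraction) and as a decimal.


Let X = Σ_S X_S over the C(60, 7) = 386206920 subsets S of size 7, where X_S = 1 if the K_7 on S is monochromatic.
For a fixed S, the K_7 on S has C(7, 2) = 21 edges. P[all 21 edges red] = (1/2)^21, and likewise for blue, so P[monochromatic] = 2·(1/2)^21 = 2^{1 − 21} = 1/1048576.
By linearity: E[X] = C(60, 7) · 2^{1 − 21} = 386206920 · 1/1048576 = 48275865/131072.
Numerically: E[X] ≈ 368.31562.

E[X] = C(60,7)·2^(1−C(7,2)) = 48275865/131072 ≈ 368.31562.


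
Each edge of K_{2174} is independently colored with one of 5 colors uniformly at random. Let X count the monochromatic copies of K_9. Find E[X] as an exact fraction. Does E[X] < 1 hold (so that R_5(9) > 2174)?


E[X] = C(2174, 9) · 5^{1 − 36} = 2940165687188920530702934 · 5^{−35} = 2940165687188920530702934/2910383045673370361328125.
As a reduced fraction: E[X] = 2940165687188920530702934/2910383045673370361328125 ≈ 1.0102.
Is E[X] < 1? NO.
Since E[X] ≥ 1, the first-moment bound is inconclusive at n = 2174; it does NOT by itself certify R_5(9) > 2174.

E[X] = 2940165687188920530702934/2910383045673370361328125 ≈ 1.0102; E[X] ≥ 1; first-moment method inconclusive here.


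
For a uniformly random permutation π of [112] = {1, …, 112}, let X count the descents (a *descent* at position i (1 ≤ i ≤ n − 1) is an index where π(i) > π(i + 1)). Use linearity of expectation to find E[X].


Write X = Σ X_I over i = 1, …, 111, with X_I the indicator of one descent.
There are 111 indicators.
For each fixed i, the pair (π(i), π(i+1)) is a uniformly random ordered pair of distinct values from {1, …, 112}; by symmetry P[π(i) > π(i+1)] = 1/2.
By linearity: E[X] = 111 · (1/2) = (112 − 1) · (1/2) = 111/2 ≈ 55.500.

E[X] = 111/2 = 55.500.


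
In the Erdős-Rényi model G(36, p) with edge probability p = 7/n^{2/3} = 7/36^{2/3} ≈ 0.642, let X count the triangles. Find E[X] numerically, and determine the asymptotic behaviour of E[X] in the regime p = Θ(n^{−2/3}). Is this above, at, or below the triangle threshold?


Number of potential triangles: C(36, 3) = 7140.
Each occurs with probability p³ ≈ (0.642)³ ≈ 2.64660e-01.
By linearity: E[X] = C(36, 3)·p³ ≈ 7140 · 2.64660e-01 ≈ 1889.676.
Since α = 2/3 < 1, p = c/n^{2/3} ≫ 1/n is above the triangle threshold p ~ 1/n. Asymptotically E[X] ~ (c³/6)·n^{3(1−α)} = (7³/6)·n^{1} → ∞; triangles are abundant w.h.p.

E[X] ≈ 1889.676; in regime p = Θ(1/n^{2/3}) E[X] diverges (above the triangle threshold p ~ 1/n).


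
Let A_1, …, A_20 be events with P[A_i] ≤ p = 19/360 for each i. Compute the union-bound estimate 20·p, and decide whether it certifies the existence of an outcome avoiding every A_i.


Union bound: P[∪_{i=1}^{20} A_i] ≤ Σ_i P[A_i] ≤ 20·p = 20·(19/360) = 19/18.
Numerically: 19/18 ≈ 1.0556.
Is 19/18 < 1? NO.
Since the bound 19/18 is ≥ 1, the union bound is uninformative here; it does NOT by itself certify existence.

20·p = 19/18 ≈ 1.0556; existence NOT certified by the union bound.


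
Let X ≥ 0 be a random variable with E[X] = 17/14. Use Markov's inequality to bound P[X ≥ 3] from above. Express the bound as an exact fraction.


μ = E[X] = 17/14, a = 3.
Markov: P[X ≥ 3] ≤ μ/a = (17/14)/3 = 17/42.
Numerically: ≈ 0.40476.
(Since a = 3 > μ = 1.21429, the bound 17/42 is < 1 and informative.)

P[X ≥ 3] ≤ 17/42 ≈ 0.40476.


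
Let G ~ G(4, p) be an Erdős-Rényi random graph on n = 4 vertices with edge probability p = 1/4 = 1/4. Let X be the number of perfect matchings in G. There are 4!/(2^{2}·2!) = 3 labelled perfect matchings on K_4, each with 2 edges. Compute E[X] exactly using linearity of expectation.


K_4 has 4!/(2^{2}·2!) = 3 labelled perfect matchings.
For each such perfect matching H, let X_H = 1 if all 2 edges of H are present in G. Then P[X_H = 1] = p^{2} = (1/4)^{2} = 1/16.
Summing the indicators: E[X] = Σ_H E[X_H] = 3 · p^{2} = 3 · 1/16 = 3/16.
Numerically: E[X] ≈ 0.188.

E[X] = 3 · (1/4)^{2} = 3/16 ≈ 0.188.


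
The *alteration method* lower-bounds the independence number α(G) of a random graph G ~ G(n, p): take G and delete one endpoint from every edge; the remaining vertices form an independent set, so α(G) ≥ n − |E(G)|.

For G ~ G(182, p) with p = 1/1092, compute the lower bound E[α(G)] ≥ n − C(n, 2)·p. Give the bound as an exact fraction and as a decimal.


E[|E(G)|] = C(182, 2)·p = 16471 · (1/1092) = 181/12.
E[α(G)] ≥ n − E[|E(G)|] = 182 − 181/12 = 2003/12.
Numerically: ≈ 166.917.
(This is only a lower bound; the true E[α(G)] may be larger.)

E[α(G)] ≥ 2003/12 ≈ 166.917.


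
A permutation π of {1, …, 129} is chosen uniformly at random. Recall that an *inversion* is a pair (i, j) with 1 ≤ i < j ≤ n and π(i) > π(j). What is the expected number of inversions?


Write X = Σ X_I over the C(129, 2) = 8256 pairs i < j, with X_I the indicator of one inversion.
There are 8256 indicators.
For each fixed pair i < j, the values π(i) and π(j) are two distinct elements of {1, …, 129} in uniformly random order; by symmetry P[π(i) > π(j)] = 1/2.
By linearity: E[X] = 8256 · (1/2) = C(129, 2) · (1/2) = 8256/2 = 4128 ≈ 4128.00000.

E[X] = 4128 = 4128.00000.


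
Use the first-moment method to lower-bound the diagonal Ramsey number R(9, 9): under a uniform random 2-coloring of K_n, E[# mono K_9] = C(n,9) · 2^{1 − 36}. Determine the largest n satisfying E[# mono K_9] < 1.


We need C(n, 9) · 2^{1 − 36} < 1, i.e. C(n, 9) < 2^{36 − 1} = 34359738368.
Check values of n near the boundary:
  n = 59: C(59, 9) = 12565671261; 12565671261 < 34359738368? YES
  n = 60: C(60, 9) = 14783142660; 14783142660 < 34359738368? YES
  n = 61: C(61, 9) = 17341763505; 17341763505 < 34359738368? YES
  n = 62: C(62, 9) = 20286591270; 20286591270 < 34359738368? YES
  n = 63: C(63, 9) = 23667689815; 23667689815 < 34359738368? YES
  n = 64: C(64, 9) = 27540584512; 27540584512 < 34359738368? YES
  n = 65: C(65, 9) = 31966749880; 31966749880 < 34359738368? YES
  n = 66: C(66, 9) = 37014131440; 37014131440 < 34359738368? NO
  n = 67: C(67, 9) = 42757703560; 42757703560 < 34359738368? NO
  n = 68: C(68, 9) = 49280065120; 49280065120 < 34359738368? NO
The largest n with C(n, 9) < 34359738368 is n = 65 (where E[X] = 3995843735/4294967296 ≈ 0.9304). Hence R(9, 9) > 65, i.e. R(9, 9) ≥ 66.

Largest n = 65; hence R(9, 9) > 65.


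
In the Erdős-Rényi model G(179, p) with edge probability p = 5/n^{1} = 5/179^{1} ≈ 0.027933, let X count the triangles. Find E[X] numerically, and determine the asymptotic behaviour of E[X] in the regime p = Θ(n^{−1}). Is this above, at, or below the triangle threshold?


Number of potential triangles: C(179, 3) = 939929.
Each occurs with probability p³ ≈ (0.027933)³ ≈ 2.1794701e-05.
By linearity: E[X] = C(179, 3)·p³ ≈ 939929 · 2.1794701e-05 ≈ 20.48547.
Here α = 1, so p = 5/n is exactly at the triangle threshold p ~ 1/n. Asymptotically E[X] → c³/6 = 5³/6 = 125/6 ≈ 20.83333, a bounded constant. In this regime the triangle count is asymptotically Poisson(c³/6).

E[X] ≈ 20.48547; in regime p = Θ(1/n^{1}) E[X] stays bounded (at the triangle threshold p ~ 1/n).


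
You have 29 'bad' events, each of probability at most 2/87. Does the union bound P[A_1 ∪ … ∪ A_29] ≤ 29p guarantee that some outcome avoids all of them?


Union bound: P[∪_{i=1}^{29} A_i] ≤ Σ_i P[A_i] ≤ 29·p = 29·(2/87) = 2/3.
Numerically: 2/3 ≈ 0.667.
Is 2/3 < 1? YES.
Since P[∪ A_i] ≤ 2/3 < 1, the complement has P[∩ A_i^c] ≥ 1 − 2/3 = 1/3 > 0, so some outcome avoids every A_i.

29·p = 2/3 ≈ 0.667; existence CERTIFIED by the union bound.


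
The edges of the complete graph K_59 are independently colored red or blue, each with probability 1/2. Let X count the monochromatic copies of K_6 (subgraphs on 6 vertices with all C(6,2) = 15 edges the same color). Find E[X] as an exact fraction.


Let X = Σ_S X_S over the C(59, 6) = 45057474 subsets S of size 6, where X_S = 1 if the K_6 on S is monochromatic.
For a fixed S, the K_6 on S has C(6, 2) = 15 edges. P[all 15 edges red] = (1/2)^15, and likewise for blue, so P[monochromatic] = 2·(1/2)^15 = 2^{1 − 15} = 1/16384.
By linearity: E[X] = C(59, 6) · 2^{1 − 15} = 45057474 · 1/16384 = 22528737/8192.
Numerically: E[X] ≈ 2750.090.

E[X] = C(59,6)·2^(1−C(6,2)) = 22528737/8192 ≈ 2750.090.


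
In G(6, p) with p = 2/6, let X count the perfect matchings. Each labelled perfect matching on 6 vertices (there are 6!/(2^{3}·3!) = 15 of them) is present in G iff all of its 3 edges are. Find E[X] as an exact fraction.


K_6 has 6!/(2^{3}·3!) = 15 labelled perfect matchings.
For each such perfect matching H, let X_H = 1 if all 3 edges of H are present in G. Then P[X_H = 1] = p^{3} = (1/3)^{3} = 1/27.
By linearity: E[X] = Σ_H E[X_H] = 15 · p^{3} = 15 · 1/27 = 5/9.
Numerically: E[X] ≈ 0.556.

E[X] = 15 · (1/3)^{3} = 5/9 ≈ 0.556.


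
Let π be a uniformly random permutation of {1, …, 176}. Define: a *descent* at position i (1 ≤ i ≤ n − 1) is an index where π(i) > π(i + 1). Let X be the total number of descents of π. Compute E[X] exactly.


Write X = Σ X_I over i = 1, …, 175, with X_I the indicator of one descent.
There are 175 indicators.
For each fixed i, the pair (π(i), π(i+1)) is a uniformly random ordered pair of distinct values from {1, …, 176}; by symmetry P[π(i) > π(i+1)] = 1/2.
By linearity: E[X] = 175 · (1/2) = (176 − 1) · (1/2) = 175/2 ≈ 87.50000.

E[X] = 175/2 = 87.50000.


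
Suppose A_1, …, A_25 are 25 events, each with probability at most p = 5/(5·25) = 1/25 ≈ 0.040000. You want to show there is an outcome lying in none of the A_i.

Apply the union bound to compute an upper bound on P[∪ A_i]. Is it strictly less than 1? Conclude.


Union bound: P[∪_{i=1}^{25} A_i] ≤ Σ_i P[A_i] ≤ 25·p = 25·(1/25) = 1.
Numerically: 1 ≈ 1.000000.
Is 1 < 1? NO.
Since the bound 1 is ≥ 1, the union bound is uninformative here; it does NOT by itself certify existence.

25·p = 1 ≈ 1.000000; existence NOT certified by the union bound.


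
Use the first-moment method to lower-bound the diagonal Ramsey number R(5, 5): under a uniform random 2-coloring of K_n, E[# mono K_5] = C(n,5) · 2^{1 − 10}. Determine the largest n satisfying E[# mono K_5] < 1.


We need C(n, 5) · 2^{1 − 10} < 1, i.e. C(n, 5) < 2^{10 − 1} = 512.
Check values of n near the boundary:
  n = 10: C(10, 5) = 252; 252 < 512? YES
  n = 11: C(11, 5) = 462; 462 < 512? YES
  n = 12: C(12, 5) = 792; 792 < 512? NO
The largest n with C(n, 5) < 512 is n = 11 (where E[X] = 231/256 ≈ 0.902). Hence R(5, 5) > 11, i.e. R(5, 5) ≥ 12.

Largest n = 11; hence R(5, 5) > 11.


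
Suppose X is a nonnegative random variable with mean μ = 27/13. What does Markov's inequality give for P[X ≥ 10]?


μ = E[X] = 27/13, a = 10.
Markov: P[X ≥ 10] ≤ μ/a = (27/13)/10 = 27/130.
Numerically: ≈ 0.207692.
(Since a = 10 > μ = 2.076923, the bound 27/130 is < 1 and informative.)

P[X ≥ 10] ≤ 27/130 ≈ 0.207692.


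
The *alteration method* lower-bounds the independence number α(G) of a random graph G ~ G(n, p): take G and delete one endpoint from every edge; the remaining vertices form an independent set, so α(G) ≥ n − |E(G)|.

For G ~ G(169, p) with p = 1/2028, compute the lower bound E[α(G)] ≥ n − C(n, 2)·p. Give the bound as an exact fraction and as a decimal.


E[|E(G)|] = C(169, 2)·p = 14196 · (1/2028) = 7.
E[α(G)] ≥ n − E[|E(G)|] = 169 − 7 = 162.
Numerically: ≈ 162.000000.
(This is only a lower bound; the true E[α(G)] may be larger.)

E[α(G)] ≥ 162 ≈ 162.000000.


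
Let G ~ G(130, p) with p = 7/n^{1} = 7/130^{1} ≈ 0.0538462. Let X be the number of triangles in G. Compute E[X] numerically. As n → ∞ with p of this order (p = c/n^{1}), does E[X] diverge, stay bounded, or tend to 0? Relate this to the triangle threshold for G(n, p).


Number of potential triangles: C(130, 3) = 357760.
Each occurs with probability p³ ≈ (0.0538462)³ ≈ 1.56121985e-04.
By linearity: E[X] = C(130, 3)·p³ ≈ 357760 · 1.56121985e-04 ≈ 55.854201.
Here α = 1, so p = 7/n is exactly at the triangle threshold p ~ 1/n. Asymptotically E[X] → c³/6 = 7³/6 = 343/6 ≈ 57.166667, a bounded constant. In this regime the triangle count is asymptotically Poisson(c³/6).

E[X] ≈ 55.854201; in regime p = Θ(1/n^{1}) E[X] stays bounded (at the triangle threshold p ~ 1/n).


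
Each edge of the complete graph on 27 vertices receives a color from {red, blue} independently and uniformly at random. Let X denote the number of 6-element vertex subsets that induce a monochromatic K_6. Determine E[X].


Let X = Σ_S X_S over the C(27, 6) = 296010 subsets S of size 6, where X_S = 1 if the K_6 on S is monochromatic.
For a fixed S, the K_6 on S has C(6, 2) = 15 edges. P[all 15 edges red] = (1/2)^15, and likewise for blue, so P[monochromatic] = 2·(1/2)^15 = 2^{1 − 15} = 1/16384.
By linearity: E[X] = C(27, 6) · 2^{1 − 15} = 296010 · 1/16384 = 148005/8192.
Numerically: E[X] ≈ 18.06702.

E[X] = C(27,6)·2^(1−C(6,2)) = 148005/8192 ≈ 18.06702.


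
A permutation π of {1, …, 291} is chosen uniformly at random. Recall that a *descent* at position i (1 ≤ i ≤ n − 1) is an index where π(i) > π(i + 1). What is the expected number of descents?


Write X = Σ X_I over i = 1, …, 290, with X_I the indicator of one descent.
There are 290 indicators.
For each fixed i, the pair (π(i), π(i+1)) is a uniformly random ordered pair of distinct values from {1, …, 291}; by symmetry P[π(i) > π(i+1)] = 1/2.
By linearity: E[X] = 290 · (1/2) = (291 − 1) · (1/2) = 145 ≈ 145.000.

E[X] = 145 = 145.000.


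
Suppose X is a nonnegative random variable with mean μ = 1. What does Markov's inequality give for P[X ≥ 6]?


μ = E[X] = 1, a = 6.
Markov: P[X ≥ 6] ≤ μ/a = (1)/6 = 1/6.
Numerically: ≈ 0.167.
(Since a = 6 > μ = 1.000, the bound 1/6 is < 1 and informative.)

P[X ≥ 6] ≤ 1/6 ≈ 0.167.


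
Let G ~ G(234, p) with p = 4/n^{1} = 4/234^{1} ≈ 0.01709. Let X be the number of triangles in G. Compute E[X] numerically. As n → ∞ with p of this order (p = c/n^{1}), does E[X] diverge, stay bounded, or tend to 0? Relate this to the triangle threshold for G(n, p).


Number of potential triangles: C(234, 3) = 2108184.
Each occurs with probability p³ ≈ (0.01709)³ ≈ 4.994964e-06.
By linearity: E[X] = C(234, 3)·p³ ≈ 2108184 · 4.994964e-06 ≈ 10.5303.
Here α = 1, so p = 4/n is exactly at the triangle threshold p ~ 1/n. Asymptotically E[X] → c³/6 = 4³/6 = 32/3 ≈ 10.6667, a bounded constant. In this regime the triangle count is asymptotically Poisson(c³/6).

E[X] ≈ 10.5303; in regime p = Θ(1/n^{1}) E[X] stays bounded (at the triangle threshold p ~ 1/n).


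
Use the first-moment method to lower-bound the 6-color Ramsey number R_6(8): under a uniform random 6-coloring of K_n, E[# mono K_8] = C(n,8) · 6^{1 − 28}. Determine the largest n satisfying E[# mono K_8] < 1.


We need C(n, 8) · 6^{1 − 28} < 1, i.e. C(n, 8) < 6^{28 − 1} = 1023490369077469249536.
Check values of n near the boundary:
  n = 1590: C(1590, 8) = 995397314198933813310; 995397314198933813310 < 1023490369077469249536? YES
  n = 1591: C(1591, 8) = 1000427749141189953870; 1000427749141189953870 < 1023490369077469249536? YES
  n = 1592: C(1592, 8) = 1005480414540892933435; 1005480414540892933435 < 1023490369077469249536? YES
  n = 1593: C(1593, 8) = 1010555394551193970323; 1010555394551193970323 < 1023490369077469249536? YES
  n = 1594: C(1594, 8) = 1015652773590544255167; 1015652773590544255167 < 1023490369077469249536? YES
  n = 1595: C(1595, 8) = 1020772636343363633895; 1020772636343363633895 < 1023490369077469249536? YES
  n = 1596: C(1596, 8) = 1025915067760710553965; 1025915067760710553965 < 1023490369077469249536? NO
The largest n with C(n, 8) < 1023490369077469249536 is n = 1595 (where E[X] = 113419181815929292655/113721152119718805504 ≈ 0.9973446). Hence R_6(8) > 1595, i.e. R_6(8) ≥ 1596.

Largest n = 1595; hence R_6(8) > 1595.


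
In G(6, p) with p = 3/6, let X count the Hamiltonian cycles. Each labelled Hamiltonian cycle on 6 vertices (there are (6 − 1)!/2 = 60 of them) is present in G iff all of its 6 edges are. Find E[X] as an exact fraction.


K_6 has (6 − 1)!/2 = 60 labelled Hamiltonian cycles.
For each such Hamiltonian cycle H, let X_H = 1 if all 6 edges of H are present in G. Then P[X_H = 1] = p^{6} = (1/2)^{6} = 1/64.
By linearity: E[X] = Σ_H E[X_H] = 60 · p^{6} = 60 · 1/64 = 15/16.
Numerically: E[X] ≈ 0.938.

E[X] = 60 · (1/2)^{6} = 15/16 ≈ 0.938.


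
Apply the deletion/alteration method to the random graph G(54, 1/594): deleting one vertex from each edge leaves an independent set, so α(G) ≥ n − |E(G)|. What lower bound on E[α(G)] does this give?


E[|E(G)|] = C(54, 2)·p = 1431 · (1/594) = 53/22.
E[α(G)] ≥ n − E[|E(G)|] = 54 − 53/22 = 1135/22.
Numerically: ≈ 51.591.
(This is only a lower bound; the true E[α(G)] may be larger.)

E[α(G)] ≥ 1135/22 ≈ 51.591.


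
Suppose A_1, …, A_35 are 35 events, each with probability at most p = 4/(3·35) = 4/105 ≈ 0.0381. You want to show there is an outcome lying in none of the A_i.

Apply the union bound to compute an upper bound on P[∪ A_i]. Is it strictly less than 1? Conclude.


Union bound: P[∪_{i=1}^{35} A_i] ≤ Σ_i P[A_i] ≤ 35·p = 35·(4/105) = 4/3.
Numerically: 4/3 ≈ 1.3333.
Is 4/3 < 1? NO.
Since the bound 4/3 is ≥ 1, the union bound is uninformative here; it does NOT by itself certify existence.

35·p = 4/3 ≈ 1.3333; existence NOT certified by the union bound.


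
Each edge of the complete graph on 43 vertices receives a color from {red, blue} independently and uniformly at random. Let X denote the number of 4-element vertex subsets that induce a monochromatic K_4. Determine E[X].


Let X = Σ_S X_S over the C(43, 4) = 123410 subsets S of size 4, where X_S = 1 if the K_4 on S is monochromatic.
For a fixed S, the K_4 on S has C(4, 2) = 6 edges. P[all 6 edges red] = (1/2)^6, and likewise for blue, so P[monochromatic] = 2·(1/2)^6 = 2^{1 − 6} = 1/32.
Summing: E[X] = C(43, 4) · 2^{1 − 6} = 123410 · 1/32 = 61705/16.
Numerically: E[X] ≈ 3856.56250.

E[X] = C(43,4)·2^(1−C(4,2)) = 61705/16 ≈ 3856.56250.


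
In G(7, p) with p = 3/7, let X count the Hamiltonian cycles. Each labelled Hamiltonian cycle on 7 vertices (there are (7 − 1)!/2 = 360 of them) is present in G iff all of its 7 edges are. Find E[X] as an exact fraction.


K_7 has (7 − 1)!/2 = 360 labelled Hamiltonian cycles.
For each such Hamiltonian cycle H, let X_H = 1 if all 7 edges of H are present in G. Then P[X_H = 1] = p^{7} = (3/7)^{7} = 2187/823543.
By linearity of expectation: E[X] = Σ_H E[X_H] = 360 · p^{7} = 360 · 2187/823543 = 787320/823543.
Numerically: E[X] ≈ 0.956.

E[X] = 360 · (3/7)^{7} = 787320/823543 ≈ 0.956.


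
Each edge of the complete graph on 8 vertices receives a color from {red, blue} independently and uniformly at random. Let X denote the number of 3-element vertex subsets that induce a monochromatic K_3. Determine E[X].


Let X = Σ_S X_S over the C(8, 3) = 56 subsets S of size 3, where X_S = 1 if the K_3 on S is monochromatic.
For a fixed S, the K_3 on S has C(3, 2) = 3 edges. P[all 3 edges red] = (1/2)^3, and likewise for blue, so P[monochromatic] = 2·(1/2)^3 = 2^{1 − 3} = 1/4.
Summing: E[X] = C(8, 3) · 2^{1 − 3} = 56 · 1/4 = 14.
Numerically: E[X] ≈ 14.000.

E[X] = C(8,3)·2^(1−C(3,2)) = 14 ≈ 14.000.


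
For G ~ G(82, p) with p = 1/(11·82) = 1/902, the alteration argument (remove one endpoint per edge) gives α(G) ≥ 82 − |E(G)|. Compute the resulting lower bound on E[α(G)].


E[|E(G)|] = C(82, 2)·p = 3321 · (1/902) = 81/22.
E[α(G)] ≥ n − E[|E(G)|] = 82 − 81/22 = 1723/22.
Numerically: ≈ 78.318.
(This is only a lower bound; the true E[α(G)] may be larger.)

E[α(G)] ≥ 1723/22 ≈ 78.318.


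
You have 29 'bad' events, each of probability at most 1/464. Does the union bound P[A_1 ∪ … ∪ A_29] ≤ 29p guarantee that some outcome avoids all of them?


Union bound: P[∪_{i=1}^{29} A_i] ≤ Σ_i P[A_i] ≤ 29·p = 29·(1/464) = 1/16.
Numerically: 1/16 ≈ 0.0625.
Is 1/16 < 1? YES.
Since P[∪ A_i] ≤ 1/16 < 1, the complement has P[∩ A_i^c] ≥ 1 − 1/16 = 15/16 > 0, so some outcome avoids every A_i.

29·p = 1/16 ≈ 0.0625; existence CERTIFIED by the union bound.


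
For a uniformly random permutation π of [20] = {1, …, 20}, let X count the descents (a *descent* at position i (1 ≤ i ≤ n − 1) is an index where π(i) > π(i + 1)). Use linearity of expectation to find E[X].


Write X = Σ X_I over i = 1, …, 19, with X_I the indicator of one descent.
There are 19 indicators.
For each fixed i, the pair (π(i), π(i+1)) is a uniformly random ordered pair of distinct values from {1, …, 20}; by symmetry P[π(i) > π(i+1)] = 1/2.
By linearity: E[X] = 19 · (1/2) = (20 − 1) · (1/2) = 19/2 ≈ 9.500000.

E[X] = 19/2 = 9.500000.


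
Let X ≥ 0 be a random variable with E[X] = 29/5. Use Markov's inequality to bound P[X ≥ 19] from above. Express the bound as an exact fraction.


μ = E[X] = 29/5, a = 19.
Markov: P[X ≥ 19] ≤ μ/a = (29/5)/19 = 29/95.
Numerically: ≈ 0.305263.
(Since a = 19 > μ = 5.800000, the bound 29/95 is < 1 and informative.)

P[X ≥ 19] ≤ 29/95 ≈ 0.305263.


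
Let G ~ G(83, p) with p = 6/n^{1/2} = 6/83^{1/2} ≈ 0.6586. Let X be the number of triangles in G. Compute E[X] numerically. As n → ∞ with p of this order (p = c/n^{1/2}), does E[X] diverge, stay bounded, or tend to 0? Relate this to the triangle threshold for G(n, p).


Number of potential triangles: C(83, 3) = 91881.
Each occurs with probability p³ ≈ (0.6586)³ ≈ 2.856516e-01.
By linearity: E[X] = C(83, 3)·p³ ≈ 91881 · 2.856516e-01 ≈ 26245.9517.
Since α = 1/2 < 1, p = c/n^{1/2} ≫ 1/n is above the triangle threshold p ~ 1/n. Asymptotically E[X] ~ (c³/6)·n^{3(1−α)} = (6³/6)·n^{1.5} → ∞; triangles are abundant w.h.p.

E[X] ≈ 26245.9517; in regime p = Θ(1/n^{1/2}) E[X] diverges (above the triangle threshold p ~ 1/n).


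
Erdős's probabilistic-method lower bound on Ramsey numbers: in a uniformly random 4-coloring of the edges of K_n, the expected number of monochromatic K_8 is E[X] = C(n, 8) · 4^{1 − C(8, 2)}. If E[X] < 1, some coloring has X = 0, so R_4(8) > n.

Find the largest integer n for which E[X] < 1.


We need C(n, 8) · 4^{1 − 28} < 1, i.e. C(n, 8) < 4^{28 − 1} = 18014398509481984.
Check values of n near the boundary:
  n = 405: C(405, 8) = 16745853821188050; 16745853821188050 < 18014398509481984? YES
  n = 406: C(406, 8) = 17082453897995850; 17082453897995850 < 18014398509481984? YES
  n = 407: C(407, 8) = 17424959239309050; 17424959239309050 < 18014398509481984? YES
  n = 408: C(408, 8) = 17773458424095231; 17773458424095231 < 18014398509481984? YES
  n = 409: C(409, 8) = 18128041135797879; 18128041135797879 < 18014398509481984? NO
The largest n with C(n, 8) < 18014398509481984 is n = 408 (where E[X] = 17773458424095231/18014398509481984 ≈ 0.9866251). Hence R_4(8) > 408, i.e. R_4(8) ≥ 409.

Largest n = 408; hence R_4(8) > 408.


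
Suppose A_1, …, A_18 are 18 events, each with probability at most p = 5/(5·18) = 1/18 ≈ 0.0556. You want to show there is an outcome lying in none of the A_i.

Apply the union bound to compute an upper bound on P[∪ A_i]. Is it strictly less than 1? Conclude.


Union bound: P[∪_{i=1}^{18} A_i] ≤ Σ_i P[A_i] ≤ 18·p = 18·(1/18) = 1.
Numerically: 1 ≈ 1.0000.
Is 1 < 1? NO.
Since the bound 1 is ≥ 1, the union bound is uninformative here; it does NOT by itself certify existence.

18·p = 1 ≈ 1.0000; existence NOT certified by the union bound.


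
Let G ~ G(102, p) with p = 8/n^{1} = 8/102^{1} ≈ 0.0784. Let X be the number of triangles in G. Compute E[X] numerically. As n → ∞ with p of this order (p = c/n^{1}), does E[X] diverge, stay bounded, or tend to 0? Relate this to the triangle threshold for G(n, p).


Number of potential triangles: C(102, 3) = 171700.
Each occurs with probability p³ ≈ (0.0784)³ ≈ 4.82469e-04.
By linearity: E[X] = C(102, 3)·p³ ≈ 171700 · 4.82469e-04 ≈ 82.840.
Here α = 1, so p = 8/n is exactly at the triangle threshold p ~ 1/n. Asymptotically E[X] → c³/6 = 8³/6 = 256/3 ≈ 85.333, a bounded constant. In this regime the triangle count is asymptotically Poisson(c³/6).

E[X] ≈ 82.840; in regime p = Θ(1/n^{1}) E[X] stays bounded (at the triangle threshold p ~ 1/n).


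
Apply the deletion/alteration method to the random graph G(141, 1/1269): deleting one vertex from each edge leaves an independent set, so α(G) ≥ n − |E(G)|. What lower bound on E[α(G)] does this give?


E[|E(G)|] = C(141, 2)·p = 9870 · (1/1269) = 70/9.
E[α(G)] ≥ n − E[|E(G)|] = 141 − 70/9 = 1199/9.
Numerically: ≈ 133.22222.
(This is only a lower bound; the true E[α(G)] may be larger.)

E[α(G)] ≥ 1199/9 ≈ 133.22222.


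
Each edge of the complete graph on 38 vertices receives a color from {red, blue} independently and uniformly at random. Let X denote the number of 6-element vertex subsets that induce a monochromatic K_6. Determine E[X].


Let X = Σ_S X_S over the C(38, 6) = 2760681 subsets S of size 6, where X_S = 1 if the K_6 on S is monochromatic.
For a fixed S, the K_6 on S has C(6, 2) = 15 edges. P[all 15 edges red] = (1/2)^15, and likewise for blue, so P[monochromatic] = 2·(1/2)^15 = 2^{1 − 15} = 1/16384.
By linearity: E[X] = C(38, 6) · 2^{1 − 15} = 2760681 · 1/16384 = 2760681/16384.
Numerically: E[X] ≈ 168.4986.

E[X] = C(38,6)·2^(1−C(6,2)) = 2760681/16384 ≈ 168.4986.


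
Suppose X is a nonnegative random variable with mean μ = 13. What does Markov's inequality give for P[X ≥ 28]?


μ = E[X] = 13, a = 28.
Markov: P[X ≥ 28] ≤ μ/a = (13)/28 = 13/28.
Numerically: ≈ 0.46429.
(Since a = 28 > μ = 13.00000, the bound 13/28 is < 1 and informative.)

P[X ≥ 28] ≤ 13/28 ≈ 0.46429.


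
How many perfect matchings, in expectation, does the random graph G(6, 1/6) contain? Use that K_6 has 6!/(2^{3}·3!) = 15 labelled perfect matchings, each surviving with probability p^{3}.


K_6 has 6!/(2^{3}·3!) = 15 labelled perfect matchings.
For each such perfect matching H, let X_H = 1 if all 3 edges of H are present in G. Then P[X_H = 1] = p^{3} = (1/6)^{3} = 1/216.
By linearity: E[X] = Σ_H E[X_H] = 15 · p^{3} = 15 · 1/216 = 5/72.
Numerically: E[X] ≈ 0.069444.

E[X] = 15 · (1/6)^{3} = 5/72 ≈ 0.069444.


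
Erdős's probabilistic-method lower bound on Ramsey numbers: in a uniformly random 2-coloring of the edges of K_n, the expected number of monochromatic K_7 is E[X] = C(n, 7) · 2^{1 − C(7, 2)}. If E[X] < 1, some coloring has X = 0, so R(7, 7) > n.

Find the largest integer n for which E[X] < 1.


We need C(n, 7) · 2^{1 − 21} < 1, i.e. C(n, 7) < 2^{21 − 1} = 1048576.
Check values of n near the boundary:
  n = 23: C(23, 7) = 245157; 245157 < 1048576? YES
  n = 24: C(24, 7) = 346104; 346104 < 1048576? YES
  n = 25: C(25, 7) = 480700; 480700 < 1048576? YES
  n = 26: C(26, 7) = 657800; 657800 < 1048576? YES
  n = 27: C(27, 7) = 888030; 888030 < 1048576? YES
  n = 28: C(28, 7) = 1184040; 1184040 < 1048576? NO
  n = 29: C(29, 7) = 1560780; 1560780 < 1048576? NO
  n = 30: C(30, 7) = 2035800; 2035800 < 1048576? NO
The largest n with C(n, 7) < 1048576 is n = 27 (where E[X] = 444015/524288 ≈ 0.8469). Hence R(7, 7) > 27, i.e. R(7, 7) ≥ 28.

Largest n = 27; hence R(7, 7) > 27.


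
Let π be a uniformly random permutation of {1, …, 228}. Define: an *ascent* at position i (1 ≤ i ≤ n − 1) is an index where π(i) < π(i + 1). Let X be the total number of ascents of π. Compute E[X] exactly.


Write X = Σ X_I over i = 1, …, 227, with X_I the indicator of one ascent.
There are 227 indicators.
For each fixed i, the pair (π(i), π(i+1)) is a uniformly random ordered pair of distinct values from {1, …, 228}; by symmetry P[π(i) < π(i+1)] = 1/2.
By linearity: E[X] = 227 · (1/2) = (228 − 1) · (1/2) = 227/2 ≈ 113.500000.

E[X] = 227/2 = 113.500000.


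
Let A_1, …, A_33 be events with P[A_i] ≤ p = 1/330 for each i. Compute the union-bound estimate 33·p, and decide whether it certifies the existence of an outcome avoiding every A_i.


Union bound: P[∪_{i=1}^{33} A_i] ≤ Σ_i P[A_i] ≤ 33·p = 33·(1/330) = 1/10.
Numerically: 1/10 ≈ 0.1000000.
Is 1/10 < 1? YES.
Since P[∪ A_i] ≤ 1/10 < 1, the complement has P[∩ A_i^c] ≥ 1 − 1/10 = 9/10 > 0, so some outcome avoids every A_i.

33·p = 1/10 ≈ 0.1000000; existence CERTIFIED by the union bound.


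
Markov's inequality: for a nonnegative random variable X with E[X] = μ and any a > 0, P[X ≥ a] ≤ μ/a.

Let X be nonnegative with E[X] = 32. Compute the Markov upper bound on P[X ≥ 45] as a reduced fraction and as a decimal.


μ = E[X] = 32, a = 45.
Markov: P[X ≥ 45] ≤ μ/a = (32)/45 = 32/45.
Numerically: ≈ 0.7111.
(Since a = 45 > μ = 32.0000, the bound 32/45 is < 1 and informative.)

P[X ≥ 45] ≤ 32/45 ≈ 0.7111.


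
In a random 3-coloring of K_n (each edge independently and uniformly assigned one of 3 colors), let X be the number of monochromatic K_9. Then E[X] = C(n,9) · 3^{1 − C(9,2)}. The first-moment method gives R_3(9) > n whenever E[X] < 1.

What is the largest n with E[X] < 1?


We need C(n, 9) · 3^{1 − 36} < 1, i.e. C(n, 9) < 3^{36 − 1} = 50031545098999707.
Check values of n near the boundary:
  n = 300: C(300, 9) = 48052241692154700; 48052241692154700 < 50031545098999707? YES
  n = 301: C(301, 9) = 49533303936090975; 49533303936090975 < 50031545098999707? YES
  n = 302: C(302, 9) = 51054804739588650; 51054804739588650 < 50031545098999707? NO
The largest n with C(n, 9) < 50031545098999707 is n = 301 (where E[X] = 16511101312030325/16677181699666569 ≈ 0.99004). Hence R_3(9) > 301, i.e. R_3(9) ≥ 302.

Largest n = 301; hence R_3(9) > 301.


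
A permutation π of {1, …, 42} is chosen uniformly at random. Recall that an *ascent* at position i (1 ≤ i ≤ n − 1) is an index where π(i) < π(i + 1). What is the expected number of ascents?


Write X = Σ X_I over i = 1, …, 41, with X_I the indicator of one ascent.
There are 41 indicators.
For each fixed i, the pair (π(i), π(i+1)) is a uniformly random ordered pair of distinct values from {1, …, 42}; by symmetry P[π(i) < π(i+1)] = 1/2.
By linearity: E[X] = 41 · (1/2) = (42 − 1) · (1/2) = 41/2 ≈ 20.5000.

E[X] = 41/2 = 20.5000.


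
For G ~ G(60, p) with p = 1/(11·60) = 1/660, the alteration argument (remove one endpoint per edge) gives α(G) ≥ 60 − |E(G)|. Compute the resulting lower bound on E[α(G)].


E[|E(G)|] = C(60, 2)·p = 1770 · (1/660) = 59/22.
E[α(G)] ≥ n − E[|E(G)|] = 60 − 59/22 = 1261/22.
Numerically: ≈ 57.318.
(This is only a lower bound; the true E[α(G)] may be larger.)

E[α(G)] ≥ 1261/22 ≈ 57.318.


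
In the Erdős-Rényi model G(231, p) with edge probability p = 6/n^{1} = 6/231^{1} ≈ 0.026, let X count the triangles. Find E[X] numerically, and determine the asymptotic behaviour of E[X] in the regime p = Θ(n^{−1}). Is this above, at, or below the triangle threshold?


Number of potential triangles: C(231, 3) = 2027795.
Each occurs with probability p³ ≈ (0.026)³ ≈ 1.75234e-05.
By linearity: E[X] = C(231, 3)·p³ ≈ 2027795 · 1.75234e-05 ≈ 35.534.
Here α = 1, so p = 6/n is exactly at the triangle threshold p ~ 1/n. Asymptotically E[X] → c³/6 = 6³/6 = 36 ≈ 36.000, a bounded constant. In this regime the triangle count is asymptotically Poisson(c³/6).

E[X] ≈ 35.534; in regime p = Θ(1/n^{1}) E[X] stays bounded (at the triangle threshold p ~ 1/n).


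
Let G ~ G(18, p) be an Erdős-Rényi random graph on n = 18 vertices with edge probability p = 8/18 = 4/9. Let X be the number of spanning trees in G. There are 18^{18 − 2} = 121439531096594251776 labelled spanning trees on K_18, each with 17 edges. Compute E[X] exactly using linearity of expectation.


K_18 has 18^{18 − 2} = 121439531096594251776 labelled spanning trees.
For each such spanning tree H, let X_H = 1 if all 17 edges of H are present in G. Then P[X_H = 1] = p^{17} = (4/9)^{17} = 17179869184/16677181699666569.
By linearity of expectation: E[X] = Σ_H E[X_H] = 121439531096594251776 · p^{17} = 121439531096594251776 · 17179869184/16677181699666569 = 1125899906842624/9.
Numerically: E[X] ≈ 1.251e+14.

E[X] = 121439531096594251776 · (4/9)^{17} = 1125899906842624/9 ≈ 1.251e+14.


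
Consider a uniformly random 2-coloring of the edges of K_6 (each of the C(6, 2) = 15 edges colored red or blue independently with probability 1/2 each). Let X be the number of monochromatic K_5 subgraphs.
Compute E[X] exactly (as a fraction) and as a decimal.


Let X = Σ_S X_S over the C(6, 5) = 6 subsets S of size 5, where X_S = 1 if the K_5 on S is monochromatic.
For a fixed S, the K_5 on S has C(5, 2) = 10 edges. P[all 10 edges red] = (1/2)^10, and likewise for blue, so P[monochromatic] = 2·(1/2)^10 = 2^{1 − 10} = 1/512.
By linearity of expectation: E[X] = C(6, 5) · 2^{1 − 10} = 6 · 1/512 = 3/256.
Numerically: E[X] ≈ 0.01172.

E[X] = C(6,5)·2^(1−C(5,2)) = 3/256 ≈ 0.01172.


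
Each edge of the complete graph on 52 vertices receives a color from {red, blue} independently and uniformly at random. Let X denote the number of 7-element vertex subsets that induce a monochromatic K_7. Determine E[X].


Let X = Σ_S X_S over the C(52, 7) = 133784560 subsets S of size 7, where X_S = 1 if the K_7 on S is monochromatic.
For a fixed S, the K_7 on S has C(7, 2) = 21 edges. P[all 21 edges red] = (1/2)^21, and likewise for blue, so P[monochromatic] = 2·(1/2)^21 = 2^{1 − 21} = 1/1048576.
By linearity of expectation: E[X] = C(52, 7) · 2^{1 − 21} = 133784560 · 1/1048576 = 8361535/65536.
Numerically: E[X] ≈ 127.5869.

E[X] = C(52,7)·2^(1−C(7,2)) = 8361535/65536 ≈ 127.5869.


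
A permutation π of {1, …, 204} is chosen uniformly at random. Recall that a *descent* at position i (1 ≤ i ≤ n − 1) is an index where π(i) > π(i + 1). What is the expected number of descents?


Write X = Σ X_I over i = 1, …, 203, with X_I the indicator of one descent.
There are 203 indicators.
For each fixed i, the pair (π(i), π(i+1)) is a uniformly random ordered pair of distinct values from {1, …, 204}; by symmetry P[π(i) > π(i+1)] = 1/2.
By linearity: E[X] = 203 · (1/2) = (204 − 1) · (1/2) = 203/2 ≈ 101.500.

E[X] = 203/2 = 101.500.


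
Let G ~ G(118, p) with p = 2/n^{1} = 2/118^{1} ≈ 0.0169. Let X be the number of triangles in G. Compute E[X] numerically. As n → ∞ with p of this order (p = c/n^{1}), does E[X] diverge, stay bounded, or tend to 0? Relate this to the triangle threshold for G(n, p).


Number of potential triangles: C(118, 3) = 266916.
Each occurs with probability p³ ≈ (0.0169)³ ≈ 4.86905e-06.
By linearity: E[X] = C(118, 3)·p³ ≈ 266916 · 4.86905e-06 ≈ 1.300.
Here α = 1, so p = 2/n is exactly at the triangle threshold p ~ 1/n. Asymptotically E[X] → c³/6 = 2³/6 = 4/3 ≈ 1.333, a bounded constant. In this regime the triangle count is asymptotically Poisson(c³/6).

E[X] ≈ 1.300; in regime p = Θ(1/n^{1}) E[X] stays bounded (at the triangle threshold p ~ 1/n).


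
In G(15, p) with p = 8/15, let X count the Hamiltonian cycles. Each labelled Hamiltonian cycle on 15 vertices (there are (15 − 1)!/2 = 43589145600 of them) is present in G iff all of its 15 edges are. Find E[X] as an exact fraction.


K_15 has (15 − 1)!/2 = 43589145600 labelled Hamiltonian cycles.
For each such Hamiltonian cycle H, let X_H = 1 if all 15 edges of H are present in G. Then P[X_H = 1] = p^{15} = (8/15)^{15} = 35184372088832/437893890380859375.
By linearity: E[X] = Σ_H E[X_H] = 43589145600 · p^{15} = 43589145600 · 35184372088832/437893890380859375 = 252453780711880523776/72081298828125.
Numerically: E[X] ≈ 3.5023e+06.

E[X] = 43589145600 · (8/15)^{15} = 252453780711880523776/72081298828125 ≈ 3.5023e+06.


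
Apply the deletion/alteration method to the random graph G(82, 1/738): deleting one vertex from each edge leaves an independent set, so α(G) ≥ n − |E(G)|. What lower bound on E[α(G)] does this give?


E[|E(G)|] = C(82, 2)·p = 3321 · (1/738) = 9/2.
E[α(G)] ≥ n − E[|E(G)|] = 82 − 9/2 = 155/2.
Numerically: ≈ 77.50000.
(This is only a lower bound; the true E[α(G)] may be larger.)

E[α(G)] ≥ 155/2 ≈ 77.50000.


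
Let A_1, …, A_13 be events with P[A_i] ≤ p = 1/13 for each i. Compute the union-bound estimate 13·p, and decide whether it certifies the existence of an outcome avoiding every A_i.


Union bound: P[∪_{i=1}^{13} A_i] ≤ Σ_i P[A_i] ≤ 13·p = 13·(1/13) = 1.
Numerically: 1 ≈ 1.0000000.
Is 1 < 1? NO.
Since the bound 1 is ≥ 1, the union bound is uninformative here; it does NOT by itself certify existence.

13·p = 1 ≈ 1.0000000; existence NOT certified by the union bound.


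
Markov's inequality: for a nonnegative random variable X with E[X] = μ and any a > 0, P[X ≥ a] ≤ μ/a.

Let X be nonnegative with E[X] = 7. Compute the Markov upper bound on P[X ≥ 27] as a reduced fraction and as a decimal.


μ = E[X] = 7, a = 27.
Markov: P[X ≥ 27] ≤ μ/a = (7)/27 = 7/27.
Numerically: ≈ 0.25926.
(Since a = 27 > μ = 7.00000, the bound 7/27 is < 1 and informative.)

P[X ≥ 27] ≤ 7/27 ≈ 0.25926.


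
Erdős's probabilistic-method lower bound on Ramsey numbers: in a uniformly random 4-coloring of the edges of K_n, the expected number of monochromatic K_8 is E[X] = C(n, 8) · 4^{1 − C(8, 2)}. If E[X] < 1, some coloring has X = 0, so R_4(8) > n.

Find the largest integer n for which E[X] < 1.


We need C(n, 8) · 4^{1 − 28} < 1, i.e. C(n, 8) < 4^{28 − 1} = 18014398509481984.
Check values of n near the boundary:
  n = 406: C(406, 8) = 17082453897995850; 17082453897995850 < 18014398509481984? YES
  n = 407: C(407, 8) = 17424959239309050; 17424959239309050 < 18014398509481984? YES
  n = 408: C(408, 8) = 17773458424095231; 17773458424095231 < 18014398509481984? YES
  n = 409: C(409, 8) = 18128041135797879; 18128041135797879 < 18014398509481984? NO
The largest n with C(n, 8) < 18014398509481984 is n = 408 (where E[X] = 17773458424095231/18014398509481984 ≈ 0.9866). Hence R_4(8) > 408, i.e. R_4(8) ≥ 409.

Largest n = 408; hence R_4(8) > 408.
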